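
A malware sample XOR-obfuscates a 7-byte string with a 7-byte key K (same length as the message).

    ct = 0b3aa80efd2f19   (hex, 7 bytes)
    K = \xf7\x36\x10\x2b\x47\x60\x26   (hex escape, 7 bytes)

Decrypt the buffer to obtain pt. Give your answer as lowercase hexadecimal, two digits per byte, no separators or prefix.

fc0cb825ba4f3f

XOR is its own inverse, so applying the key byte-wise gives the result directly.
 11 ^ 247 = 252
 58 ^  54 =  12
168 ^  16 = 184
 14 ^  43 =  37
253 ^  71 = 186
 47 ^  96 =  79
 25 ^  38 =  63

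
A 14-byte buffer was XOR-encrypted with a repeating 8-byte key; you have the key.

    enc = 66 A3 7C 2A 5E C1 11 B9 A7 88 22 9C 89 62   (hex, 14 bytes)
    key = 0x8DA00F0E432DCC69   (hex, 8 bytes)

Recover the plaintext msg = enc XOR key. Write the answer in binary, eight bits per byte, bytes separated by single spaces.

11101011 00000011 01110011 00100100 00011101 11101100 11011101 11010000 00101010 00101000 00101101 10010010 11001010 01001111

The 8-byte key repeats, so the effective keystream is 8d a0 0f 0e 43 2d cc 69 8d a0 0f 0e 43 2d.
byte 0: 66 ⊕ 8d = eb
byte 1: a3 ⊕ a0 = 03
byte 2: 7c ⊕ 0f = 73
byte 3: 2a ⊕ 0e = 24
byte 4: 5e ⊕ 43 = 1d
byte 5: c1 ⊕ 2d = ec
byte 6: 11 ⊕ cc = dd
byte 7: b9 ⊕ 69 = d0
byte 8: a7 ⊕ 8d = 2a
byte 9: 88 ⊕ a0 = 28
byte 10: 22 ⊕ 0f = 2d
byte 11: 9c ⊕ 0e = 92
byte 12: 89 ⊕ 43 = ca
byte 13: 62 ⊕ 2d = 4f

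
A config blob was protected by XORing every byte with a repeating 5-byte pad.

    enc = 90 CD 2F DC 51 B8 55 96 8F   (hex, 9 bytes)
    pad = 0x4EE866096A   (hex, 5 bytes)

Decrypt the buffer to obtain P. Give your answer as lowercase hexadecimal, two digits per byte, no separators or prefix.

The 5-byte key repeats, so the effective keystream is 4e e8 66 09 6a 4e e8 66 09.
byte 0: 90 xor 4e = de
byte 1: cd xor e8 = 25
byte 2: 2f xor 66 = 49
byte 3: dc xor 09 = d5
byte 4: 51 xor 6a = 3b
byte 5: b8 xor 4e = f6
byte 6: 55 xor e8 = bd
byte 7: 96 xor 66 = f0
byte 8: 8f xor 09 = 86

de2549d53bf6bdf086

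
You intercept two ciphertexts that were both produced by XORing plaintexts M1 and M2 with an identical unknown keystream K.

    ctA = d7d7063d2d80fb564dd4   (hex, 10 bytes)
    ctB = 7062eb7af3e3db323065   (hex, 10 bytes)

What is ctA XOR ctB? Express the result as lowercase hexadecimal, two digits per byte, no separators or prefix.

ctA ⊕ ctB = (M1 ⊕ K) ⊕ (M2 ⊕ K) = M1 ⊕ M2 — the shared key cancels under XOR.
11010111 ^ 01110000 = 10100111
11010111 ^ 01100010 = 10110101
00000110 ^ 11101011 = 11101101
00111101 ^ 01111010 = 01000111
00101101 ^ 11110011 = 11011110
10000000 ^ 11100011 = 01100011
11111011 ^ 11011011 = 00100000
01010110 ^ 00110010 = 01100100
01001101 ^ 00110000 = 01111101
11010100 ^ 01100101 = 10110001

a7b5ed47de6320647db1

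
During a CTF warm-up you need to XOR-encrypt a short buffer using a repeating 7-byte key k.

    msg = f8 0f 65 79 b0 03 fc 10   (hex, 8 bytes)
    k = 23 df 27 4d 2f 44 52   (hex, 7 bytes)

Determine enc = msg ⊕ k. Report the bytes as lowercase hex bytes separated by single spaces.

The 7-byte key repeats, so the effective keystream is 23 df 27 4d 2f 44 52 23.
byte 0: 11111000 XOR 00100011 = 11011011
byte 1: 00001111 XOR 11011111 = 11010000
byte 2: 01100101 XOR 00100111 = 01000010
byte 3: 01111001 XOR 01001101 = 00110100
byte 4: 10110000 XOR 00101111 = 10011111
byte 5: 00000011 XOR 01000100 = 01000111
byte 6: 11111100 XOR 01010010 = 10101110
byte 7: 00010000 XOR 00100011 = 00110011

db d0 42 34 9f 47 ae 33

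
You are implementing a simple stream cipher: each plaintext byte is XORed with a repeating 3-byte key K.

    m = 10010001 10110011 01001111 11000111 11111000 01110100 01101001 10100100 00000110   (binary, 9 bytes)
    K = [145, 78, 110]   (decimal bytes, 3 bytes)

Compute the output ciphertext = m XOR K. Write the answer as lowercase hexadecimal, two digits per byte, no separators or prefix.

The 3-byte key repeats, so the effective keystream is 91 4e 6e 91 4e 6e 91 4e 6e.
byte 0: 145 xor 145 =   0
byte 1: 179 xor  78 = 253
byte 2:  79 xor 110 =  33
byte 3: 199 xor 145 =  86
byte 4: 248 xor  78 = 182
byte 5: 116 xor 110 =  26
byte 6: 105 xor 145 = 248
byte 7: 164 xor  78 = 234
byte 8:   6 xor 110 = 104

00fd2156b61af8ea68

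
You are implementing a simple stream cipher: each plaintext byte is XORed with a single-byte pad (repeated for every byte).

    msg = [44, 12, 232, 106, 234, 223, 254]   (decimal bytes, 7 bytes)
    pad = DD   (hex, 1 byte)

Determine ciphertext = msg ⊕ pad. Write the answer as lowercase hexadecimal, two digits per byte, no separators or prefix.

f1d135b7370223

The 1-byte key repeats, so the effective keystream is dd dd dd dd dd dd dd.
byte 0: 00101100 ^ 11011101 = 11110001
byte 1: 00001100 ^ 11011101 = 11010001
byte 2: 11101000 ^ 11011101 = 00110101
byte 3: 01101010 ^ 11011101 = 10110111
byte 4: 11101010 ^ 11011101 = 00110111
byte 5: 11011111 ^ 11011101 = 00000010
byte 6: 11111110 ^ 11011101 = 00100011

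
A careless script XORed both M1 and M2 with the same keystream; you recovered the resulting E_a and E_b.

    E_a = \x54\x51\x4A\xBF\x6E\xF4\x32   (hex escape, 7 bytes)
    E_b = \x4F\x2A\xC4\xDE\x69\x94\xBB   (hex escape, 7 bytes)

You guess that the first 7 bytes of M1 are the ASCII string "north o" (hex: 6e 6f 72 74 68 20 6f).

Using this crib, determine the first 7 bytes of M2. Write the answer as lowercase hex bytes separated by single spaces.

75 14 fc 15 6f 40 e6

First, E_a ⊕ E_b = (M1 ⊕ K) ⊕ (M2 ⊕ K) = M1 ⊕ M2, so the key drops out. Then M2 = (M1 ⊕ M2) ⊕ M1 over the first 7 bytes.
byte 0: (54 ^ 4f) ^ 6e = 1b ^ 6e = 75
byte 1: (51 ^ 2a) ^ 6f = 7b ^ 6f = 14
byte 2: (4a ^ c4) ^ 72 = 8e ^ 72 = fc
byte 3: (bf ^ de) ^ 74 = 61 ^ 74 = 15
byte 4: (6e ^ 69) ^ 68 = 07 ^ 68 = 6f
byte 5: (f4 ^ 94) ^ 20 = 60 ^ 20 = 40
byte 6: (32 ^ bb) ^ 6f = 89 ^ 6f = e6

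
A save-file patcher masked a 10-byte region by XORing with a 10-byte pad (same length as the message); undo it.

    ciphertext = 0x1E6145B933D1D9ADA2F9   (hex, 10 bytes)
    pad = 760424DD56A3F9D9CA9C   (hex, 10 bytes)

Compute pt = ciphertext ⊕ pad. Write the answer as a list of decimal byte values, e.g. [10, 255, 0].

[104, 101, 97, 100, 101, 114, 32, 116, 104, 101]

1e XOR 76 = 68
61 XOR 04 = 65
45 XOR 24 = 61
b9 XOR dd = 64
33 XOR 56 = 65
d1 XOR a3 = 72
d9 XOR f9 = 20
ad XOR d9 = 74
a2 XOR ca = 68
f9 XOR 9c = 65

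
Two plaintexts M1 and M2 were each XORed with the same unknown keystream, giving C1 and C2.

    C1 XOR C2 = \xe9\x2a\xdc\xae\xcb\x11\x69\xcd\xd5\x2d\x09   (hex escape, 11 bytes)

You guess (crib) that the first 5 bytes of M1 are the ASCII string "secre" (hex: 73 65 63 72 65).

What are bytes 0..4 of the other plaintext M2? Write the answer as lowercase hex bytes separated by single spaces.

Since C1 ⊕ C2 = M1 ⊕ M2, XORing with the guessed M1 bytes yields the corresponding M2 bytes: M2 = (C1 ⊕ C2) ⊕ M1.
e9 ⊕ 73 = 9a
2a ⊕ 65 = 4f
dc ⊕ 63 = bf
ae ⊕ 72 = dc
cb ⊕ 65 = ae

9a 4f bf dc ae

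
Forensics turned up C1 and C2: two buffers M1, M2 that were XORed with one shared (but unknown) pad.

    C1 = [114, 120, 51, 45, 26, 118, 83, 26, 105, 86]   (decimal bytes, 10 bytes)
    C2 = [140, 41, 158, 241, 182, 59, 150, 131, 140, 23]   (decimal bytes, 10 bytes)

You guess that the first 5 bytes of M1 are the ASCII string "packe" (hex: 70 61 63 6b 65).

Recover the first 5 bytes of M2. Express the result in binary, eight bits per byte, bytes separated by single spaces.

First, C1 ⊕ C2 = (M1 ⊕ K) ⊕ (M2 ⊕ K) = M1 ⊕ M2, so the key drops out. Then M2 = (M1 ⊕ M2) ⊕ M1 over the first 5 bytes.
byte 0: (72 ^ 8c) ^ 70 = fe ^ 70 = 8e
byte 1: (78 ^ 29) ^ 61 = 51 ^ 61 = 30
byte 2: (33 ^ 9e) ^ 63 = ad ^ 63 = ce
byte 3: (2d ^ f1) ^ 6b = dc ^ 6b = b7
byte 4: (1a ^ b6) ^ 65 = ac ^ 65 = c9

10001110 00110000 11001110 10110111 11001001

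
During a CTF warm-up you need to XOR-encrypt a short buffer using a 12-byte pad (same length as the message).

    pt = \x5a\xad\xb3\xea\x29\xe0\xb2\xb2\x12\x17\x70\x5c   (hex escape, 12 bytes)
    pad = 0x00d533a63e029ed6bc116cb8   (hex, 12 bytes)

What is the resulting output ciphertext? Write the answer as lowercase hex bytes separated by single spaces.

XOR is its own inverse, so applying the key byte-wise gives the result directly.
byte 0: 5a ⊕ 00 = 5a
byte 1: ad ⊕ d5 = 78
byte 2: b3 ⊕ 33 = 80
byte 3: ea ⊕ a6 = 4c
byte 4: 29 ⊕ 3e = 17
byte 5: e0 ⊕ 02 = e2
byte 6: b2 ⊕ 9e = 2c
byte 7: b2 ⊕ d6 = 64
byte 8: 12 ⊕ bc = ae
byte 9: 17 ⊕ 11 = 06
byte 10: 70 ⊕ 6c = 1c
byte 11: 5c ⊕ b8 = e4

5a 78 80 4c 17 e2 2c 64 ae 06 1c e4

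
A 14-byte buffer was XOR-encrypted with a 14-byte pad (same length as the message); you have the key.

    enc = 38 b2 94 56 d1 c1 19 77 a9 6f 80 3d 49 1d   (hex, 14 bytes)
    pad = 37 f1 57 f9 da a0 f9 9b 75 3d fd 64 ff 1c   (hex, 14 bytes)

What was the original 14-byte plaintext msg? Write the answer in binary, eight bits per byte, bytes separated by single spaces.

XOR is its own inverse, so applying the key byte-wise gives the result directly.
byte 0: 38 ⊕ 37 = 0f
byte 1: b2 ⊕ f1 = 43
byte 2: 94 ⊕ 57 = c3
byte 3: 56 ⊕ f9 = af
byte 4: d1 ⊕ da = 0b
byte 5: c1 ⊕ a0 = 61
byte 6: 19 ⊕ f9 = e0
byte 7: 77 ⊕ 9b = ec
byte 8: a9 ⊕ 75 = dc
byte 9: 6f ⊕ 3d = 52
byte 10: 80 ⊕ fd = 7d
byte 11: 3d ⊕ 64 = 59
byte 12: 49 ⊕ ff = b6
byte 13: 1d ⊕ 1c = 01

00001111 01000011 11000011 10101111 00001011 01100001 11100000 11101100 11011100 01010010 01111101 01011001 10110110 00000001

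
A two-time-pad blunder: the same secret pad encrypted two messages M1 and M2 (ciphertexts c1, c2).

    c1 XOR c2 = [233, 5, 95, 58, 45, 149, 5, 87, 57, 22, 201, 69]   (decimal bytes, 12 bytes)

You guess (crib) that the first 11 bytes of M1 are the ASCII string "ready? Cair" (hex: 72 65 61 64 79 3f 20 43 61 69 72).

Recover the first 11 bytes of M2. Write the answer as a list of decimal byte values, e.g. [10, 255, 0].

[155, 96, 62, 94, 84, 170, 37, 20, 88, 127, 187]

Since c1 ⊕ c2 = M1 ⊕ M2, XORing with the guessed M1 bytes yields the corresponding M2 bytes: M2 = (c1 ⊕ c2) ⊕ M1.
byte 0: 233 ^ 114 = 155
byte 1:   5 ^ 101 =  96
byte 2:  95 ^  97 =  62
byte 3:  58 ^ 100 =  94
byte 4:  45 ^ 121 =  84
byte 5: 149 ^  63 = 170
byte 6:   5 ^  32 =  37
byte 7:  87 ^  67 =  20
byte 8:  57 ^  97 =  88
byte 9:  22 ^ 105 = 127
byte 10: 201 ^ 114 = 187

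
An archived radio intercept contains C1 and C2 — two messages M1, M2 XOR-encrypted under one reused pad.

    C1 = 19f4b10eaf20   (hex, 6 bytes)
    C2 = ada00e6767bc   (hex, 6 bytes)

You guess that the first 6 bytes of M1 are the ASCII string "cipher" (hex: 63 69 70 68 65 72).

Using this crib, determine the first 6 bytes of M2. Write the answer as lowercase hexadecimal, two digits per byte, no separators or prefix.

d73dcf01adee

First, C1 ⊕ C2 = (M1 ⊕ K) ⊕ (M2 ⊕ K) = M1 ⊕ M2, so the key drops out. Then M2 = (M1 ⊕ M2) ⊕ M1 over the first 6 bytes.
byte 0: (19 XOR ad) XOR 63 = b4 XOR 63 = d7
byte 1: (f4 XOR a0) XOR 69 = 54 XOR 69 = 3d
byte 2: (b1 XOR 0e) XOR 70 = bf XOR 70 = cf
byte 3: (0e XOR 67) XOR 68 = 69 XOR 68 = 01
byte 4: (af XOR 67) XOR 65 = c8 XOR 65 = ad
byte 5: (20 XOR bc) XOR 72 = 9c XOR 72 = ee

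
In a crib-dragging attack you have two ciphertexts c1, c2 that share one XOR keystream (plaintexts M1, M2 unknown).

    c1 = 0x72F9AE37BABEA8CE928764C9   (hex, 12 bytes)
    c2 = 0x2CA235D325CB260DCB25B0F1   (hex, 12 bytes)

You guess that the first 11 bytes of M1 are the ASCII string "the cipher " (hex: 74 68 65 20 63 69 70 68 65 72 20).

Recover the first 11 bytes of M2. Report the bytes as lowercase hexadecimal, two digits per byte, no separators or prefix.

2a33fec4fc1cfeab3cd0f4

First, c1 ⊕ c2 = (M1 ⊕ K) ⊕ (M2 ⊕ K) = M1 ⊕ M2, so the key drops out. Then M2 = (M1 ⊕ M2) ⊕ M1 over the first 11 bytes.
byte 0: (72 ^ 2c) ^ 74 = 5e ^ 74 = 2a
byte 1: (f9 ^ a2) ^ 68 = 5b ^ 68 = 33
byte 2: (ae ^ 35) ^ 65 = 9b ^ 65 = fe
byte 3: (37 ^ d3) ^ 20 = e4 ^ 20 = c4
byte 4: (ba ^ 25) ^ 63 = 9f ^ 63 = fc
byte 5: (be ^ cb) ^ 69 = 75 ^ 69 = 1c
byte 6: (a8 ^ 26) ^ 70 = 8e ^ 70 = fe
byte 7: (ce ^ 0d) ^ 68 = c3 ^ 68 = ab
byte 8: (92 ^ cb) ^ 65 = 59 ^ 65 = 3c
byte 9: (87 ^ 25) ^ 72 = a2 ^ 72 = d0
byte 10: (64 ^ b0) ^ 20 = d4 ^ 20 = f4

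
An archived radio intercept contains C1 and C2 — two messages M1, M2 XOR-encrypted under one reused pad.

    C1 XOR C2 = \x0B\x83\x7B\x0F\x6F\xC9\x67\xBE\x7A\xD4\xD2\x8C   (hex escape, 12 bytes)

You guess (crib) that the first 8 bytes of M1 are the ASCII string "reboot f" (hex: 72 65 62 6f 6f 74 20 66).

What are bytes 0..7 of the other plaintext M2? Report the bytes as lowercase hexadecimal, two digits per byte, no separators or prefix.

Since C1 ⊕ C2 = M1 ⊕ M2, XORing with the guessed M1 bytes yields the corresponding M2 bytes: M2 = (C1 ⊕ C2) ⊕ M1.
byte 0: 0b XOR 72 = 79
byte 1: 83 XOR 65 = e6
byte 2: 7b XOR 62 = 19
byte 3: 0f XOR 6f = 60
byte 4: 6f XOR 6f = 00
byte 5: c9 XOR 74 = bd
byte 6: 67 XOR 20 = 47
byte 7: be XOR 66 = d8

79e6196000bd47d8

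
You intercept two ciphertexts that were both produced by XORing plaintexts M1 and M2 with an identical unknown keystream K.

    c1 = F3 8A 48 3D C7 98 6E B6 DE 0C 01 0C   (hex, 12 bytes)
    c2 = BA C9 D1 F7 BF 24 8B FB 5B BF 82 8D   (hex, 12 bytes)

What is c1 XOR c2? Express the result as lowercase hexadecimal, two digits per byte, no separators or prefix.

c1 ⊕ c2 = (M1 ⊕ K) ⊕ (M2 ⊕ K) = M1 ⊕ M2 — the shared key cancels under XOR.
11110011 ^ 10111010 = 01001001
10001010 ^ 11001001 = 01000011
01001000 ^ 11010001 = 10011001
00111101 ^ 11110111 = 11001010
11000111 ^ 10111111 = 01111000
10011000 ^ 00100100 = 10111100
01101110 ^ 10001011 = 11100101
10110110 ^ 11111011 = 01001101
11011110 ^ 01011011 = 10000101
00001100 ^ 10111111 = 10110011
00000001 ^ 10000010 = 10000011
00001100 ^ 10001101 = 10000001

494399ca78bce54d85b38381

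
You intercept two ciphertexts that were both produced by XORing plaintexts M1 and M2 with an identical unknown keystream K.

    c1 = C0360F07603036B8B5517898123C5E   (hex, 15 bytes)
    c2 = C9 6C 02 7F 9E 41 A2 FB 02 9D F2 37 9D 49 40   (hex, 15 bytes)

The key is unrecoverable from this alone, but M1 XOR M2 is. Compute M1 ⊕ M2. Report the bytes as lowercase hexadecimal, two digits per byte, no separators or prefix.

095a0d78fe719443b7cc8aaf8f751e

c1 ⊕ c2 = (M1 ⊕ K) ⊕ (M2 ⊕ K) = M1 ⊕ M2 — the shared key cancels under XOR.
11000000 xor 11001001 = 00001001
00110110 xor 01101100 = 01011010
00001111 xor 00000010 = 00001101
00000111 xor 01111111 = 01111000
01100000 xor 10011110 = 11111110
00110000 xor 01000001 = 01110001
00110110 xor 10100010 = 10010100
10111000 xor 11111011 = 01000011
10110101 xor 00000010 = 10110111
01010001 xor 10011101 = 11001100
01111000 xor 11110010 = 10001010
10011000 xor 00110111 = 10101111
00010010 xor 10011101 = 10001111
00111100 xor 01001001 = 01110101
01011110 xor 01000000 = 00011110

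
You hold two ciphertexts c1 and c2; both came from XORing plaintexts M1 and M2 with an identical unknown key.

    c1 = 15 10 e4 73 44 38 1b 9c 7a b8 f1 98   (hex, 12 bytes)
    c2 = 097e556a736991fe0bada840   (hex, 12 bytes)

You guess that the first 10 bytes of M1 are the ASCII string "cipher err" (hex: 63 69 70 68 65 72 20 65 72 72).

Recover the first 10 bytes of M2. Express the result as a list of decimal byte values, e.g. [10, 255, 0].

First, c1 ⊕ c2 = (M1 ⊕ K) ⊕ (M2 ⊕ K) = M1 ⊕ M2, so the key drops out. Then M2 = (M1 ⊕ M2) ⊕ M1 over the first 10 bytes.
byte 0: (15 xor 09) xor 63 = 1c xor 63 = 7f
byte 1: (10 xor 7e) xor 69 = 6e xor 69 = 07
byte 2: (e4 xor 55) xor 70 = b1 xor 70 = c1
byte 3: (73 xor 6a) xor 68 = 19 xor 68 = 71
byte 4: (44 xor 73) xor 65 = 37 xor 65 = 52
byte 5: (38 xor 69) xor 72 = 51 xor 72 = 23
byte 6: (1b xor 91) xor 20 = 8a xor 20 = aa
byte 7: (9c xor fe) xor 65 = 62 xor 65 = 07
byte 8: (7a xor 0b) xor 72 = 71 xor 72 = 03
byte 9: (b8 xor ad) xor 72 = 15 xor 72 = 67

[127, 7, 193, 113, 82, 35, 170, 7, 3, 103]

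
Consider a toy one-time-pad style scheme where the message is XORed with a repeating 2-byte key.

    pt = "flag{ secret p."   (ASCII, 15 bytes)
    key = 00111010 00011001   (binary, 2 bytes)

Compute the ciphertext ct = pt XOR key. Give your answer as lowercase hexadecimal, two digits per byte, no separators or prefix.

The 2-byte key repeats, so the effective keystream is 3a 19 3a 19 3a 19 3a 19 3a 19 3a 19 3a 19 3a.
byte 0: 102 ^  58 =  92
byte 1: 108 ^  25 = 117
byte 2:  97 ^  58 =  91
byte 3: 103 ^  25 = 126
byte 4: 123 ^  58 =  65
byte 5:  32 ^  25 =  57
byte 6: 115 ^  58 =  73
byte 7: 101 ^  25 = 124
byte 8:  99 ^  58 =  89
byte 9: 114 ^  25 = 107
byte 10: 101 ^  58 =  95
byte 11: 116 ^  25 = 109
byte 12:  32 ^  58 =  26
byte 13: 112 ^  25 = 105
byte 14:  46 ^  58 =  20

5c755b7e4139497c596b5f6d1a6914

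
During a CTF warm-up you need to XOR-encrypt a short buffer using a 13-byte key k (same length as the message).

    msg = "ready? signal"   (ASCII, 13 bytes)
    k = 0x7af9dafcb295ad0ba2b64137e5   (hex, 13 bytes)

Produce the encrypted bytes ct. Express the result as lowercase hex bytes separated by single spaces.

08 9c bb 98 cb aa 8d 78 cb d1 2f 56 89

XOR is its own inverse, so applying the key byte-wise gives the result directly.
72 ⊕ 7a = 08
65 ⊕ f9 = 9c
61 ⊕ da = bb
64 ⊕ fc = 98
79 ⊕ b2 = cb
3f ⊕ 95 = aa
20 ⊕ ad = 8d
73 ⊕ 0b = 78
69 ⊕ a2 = cb
67 ⊕ b6 = d1
6e ⊕ 41 = 2f
61 ⊕ 37 = 56
6c ⊕ e5 = 89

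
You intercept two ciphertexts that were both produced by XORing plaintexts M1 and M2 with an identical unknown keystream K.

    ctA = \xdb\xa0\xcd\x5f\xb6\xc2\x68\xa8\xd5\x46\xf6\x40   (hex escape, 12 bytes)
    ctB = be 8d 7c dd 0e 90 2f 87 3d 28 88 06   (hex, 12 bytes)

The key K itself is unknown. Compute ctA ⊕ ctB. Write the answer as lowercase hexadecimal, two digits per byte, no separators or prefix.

652db182b852472fe86e7e46

ctA ⊕ ctB = (M1 ⊕ K) ⊕ (M2 ⊕ K) = M1 ⊕ M2 — the shared key cancels under XOR.
db ⊕ be = 65
a0 ⊕ 8d = 2d
cd ⊕ 7c = b1
5f ⊕ dd = 82
b6 ⊕ 0e = b8
c2 ⊕ 90 = 52
68 ⊕ 2f = 47
a8 ⊕ 87 = 2f
d5 ⊕ 3d = e8
46 ⊕ 28 = 6e
f6 ⊕ 88 = 7e
40 ⊕ 06 = 46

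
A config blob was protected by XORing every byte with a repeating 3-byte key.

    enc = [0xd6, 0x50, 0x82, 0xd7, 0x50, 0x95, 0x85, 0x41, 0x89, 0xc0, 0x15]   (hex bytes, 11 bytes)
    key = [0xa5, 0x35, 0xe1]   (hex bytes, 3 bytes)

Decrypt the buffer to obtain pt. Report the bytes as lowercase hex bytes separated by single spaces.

73 65 63 72 65 74 20 74 68 65 20

The 3-byte key repeats, so the effective keystream is a5 35 e1 a5 35 e1 a5 35 e1 a5 35.
byte 0: d6 XOR a5 = 73
byte 1: 50 XOR 35 = 65
byte 2: 82 XOR e1 = 63
byte 3: d7 XOR a5 = 72
byte 4: 50 XOR 35 = 65
byte 5: 95 XOR e1 = 74
byte 6: 85 XOR a5 = 20
byte 7: 41 XOR 35 = 74
byte 8: 89 XOR e1 = 68
byte 9: c0 XOR a5 = 65
byte 10: 15 XOR 35 = 20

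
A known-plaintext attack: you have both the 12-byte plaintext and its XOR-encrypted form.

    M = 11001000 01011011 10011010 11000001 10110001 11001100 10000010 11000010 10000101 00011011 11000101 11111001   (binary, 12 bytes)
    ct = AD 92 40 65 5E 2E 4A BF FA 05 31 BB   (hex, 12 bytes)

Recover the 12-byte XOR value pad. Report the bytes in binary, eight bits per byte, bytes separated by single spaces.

Since ct = M ⊕ pad, XORing both sides with M gives pad = M ⊕ ct.
11001000 ⊕ 10101101 = 01100101
01011011 ⊕ 10010010 = 11001001
10011010 ⊕ 01000000 = 11011010
11000001 ⊕ 01100101 = 10100100
10110001 ⊕ 01011110 = 11101111
11001100 ⊕ 00101110 = 11100010
10000010 ⊕ 01001010 = 11001000
11000010 ⊕ 10111111 = 01111101
10000101 ⊕ 11111010 = 01111111
00011011 ⊕ 00000101 = 00011110
11000101 ⊕ 00110001 = 11110100
11111001 ⊕ 10111011 = 01000010

01100101 11001001 11011010 10100100 11101111 11100010 11001000 01111101 01111111 00011110 11110100 01000010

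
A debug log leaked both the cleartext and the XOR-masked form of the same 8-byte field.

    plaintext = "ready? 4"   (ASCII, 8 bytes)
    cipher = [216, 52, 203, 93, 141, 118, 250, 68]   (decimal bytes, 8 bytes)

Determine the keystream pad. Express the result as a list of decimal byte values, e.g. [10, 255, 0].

Since cipher = plaintext ⊕ pad, XORing both sides with plaintext gives pad = plaintext ⊕ cipher.
byte 0: 114 ^ 216 = 170
byte 1: 101 ^  52 =  81
byte 2:  97 ^ 203 = 170
byte 3: 100 ^  93 =  57
byte 4: 121 ^ 141 = 244
byte 5:  63 ^ 118 =  73
byte 6:  32 ^ 250 = 218
byte 7:  52 ^  68 = 112

[170, 81, 170, 57, 244, 73, 218, 112]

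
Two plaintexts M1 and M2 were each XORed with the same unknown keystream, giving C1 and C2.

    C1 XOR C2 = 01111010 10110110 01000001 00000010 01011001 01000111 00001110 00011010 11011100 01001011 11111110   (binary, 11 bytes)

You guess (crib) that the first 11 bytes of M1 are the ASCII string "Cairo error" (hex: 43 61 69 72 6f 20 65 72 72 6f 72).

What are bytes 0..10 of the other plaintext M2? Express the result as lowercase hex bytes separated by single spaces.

Since C1 ⊕ C2 = M1 ⊕ M2, XORing with the guessed M1 bytes yields the corresponding M2 bytes: M2 = (C1 ⊕ C2) ⊕ M1.
7a ⊕ 43 = 39
b6 ⊕ 61 = d7
41 ⊕ 69 = 28
02 ⊕ 72 = 70
59 ⊕ 6f = 36
47 ⊕ 20 = 67
0e ⊕ 65 = 6b
1a ⊕ 72 = 68
dc ⊕ 72 = ae
4b ⊕ 6f = 24
fe ⊕ 72 = 8c

39 d7 28 70 36 67 6b 68 ae 24 8c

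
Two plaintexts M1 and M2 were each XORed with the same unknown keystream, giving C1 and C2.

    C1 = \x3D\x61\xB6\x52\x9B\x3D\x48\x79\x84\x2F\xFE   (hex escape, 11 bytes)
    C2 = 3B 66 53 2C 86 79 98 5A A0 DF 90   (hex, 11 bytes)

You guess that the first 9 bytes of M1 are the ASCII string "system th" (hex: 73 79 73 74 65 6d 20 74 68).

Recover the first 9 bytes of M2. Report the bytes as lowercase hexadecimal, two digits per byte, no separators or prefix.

757e960a7829f0574c

First, C1 ⊕ C2 = (M1 ⊕ K) ⊕ (M2 ⊕ K) = M1 ⊕ M2, so the key drops out. Then M2 = (M1 ⊕ M2) ⊕ M1 over the first 9 bytes.
byte 0: (3d ⊕ 3b) ⊕ 73 = 06 ⊕ 73 = 75
byte 1: (61 ⊕ 66) ⊕ 79 = 07 ⊕ 79 = 7e
byte 2: (b6 ⊕ 53) ⊕ 73 = e5 ⊕ 73 = 96
byte 3: (52 ⊕ 2c) ⊕ 74 = 7e ⊕ 74 = 0a
byte 4: (9b ⊕ 86) ⊕ 65 = 1d ⊕ 65 = 78
byte 5: (3d ⊕ 79) ⊕ 6d = 44 ⊕ 6d = 29
byte 6: (48 ⊕ 98) ⊕ 20 = d0 ⊕ 20 = f0
byte 7: (79 ⊕ 5a) ⊕ 74 = 23 ⊕ 74 = 57
byte 8: (84 ⊕ a0) ⊕ 68 = 24 ⊕ 68 = 4c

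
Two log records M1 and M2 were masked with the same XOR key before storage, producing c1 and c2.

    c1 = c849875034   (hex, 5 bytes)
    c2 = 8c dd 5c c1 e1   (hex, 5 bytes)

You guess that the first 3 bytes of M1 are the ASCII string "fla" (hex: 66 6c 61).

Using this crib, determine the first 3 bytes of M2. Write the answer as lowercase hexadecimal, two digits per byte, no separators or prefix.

22f8ba

First, c1 ⊕ c2 = (M1 ⊕ K) ⊕ (M2 ⊕ K) = M1 ⊕ M2, so the key drops out. Then M2 = (M1 ⊕ M2) ⊕ M1 over the first 3 bytes.
byte 0: (c8 XOR 8c) XOR 66 = 44 XOR 66 = 22
byte 1: (49 XOR dd) XOR 6c = 94 XOR 6c = f8
byte 2: (87 XOR 5c) XOR 61 = db XOR 61 = ba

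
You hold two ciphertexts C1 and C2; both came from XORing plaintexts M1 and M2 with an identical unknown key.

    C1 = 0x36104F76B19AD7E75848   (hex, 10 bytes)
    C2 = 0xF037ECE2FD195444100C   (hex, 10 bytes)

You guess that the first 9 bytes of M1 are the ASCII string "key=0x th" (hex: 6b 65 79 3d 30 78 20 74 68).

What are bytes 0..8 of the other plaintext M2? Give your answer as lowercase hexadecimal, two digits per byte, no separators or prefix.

ad42daa97cfba3d720

First, C1 ⊕ C2 = (M1 ⊕ K) ⊕ (M2 ⊕ K) = M1 ⊕ M2, so the key drops out. Then M2 = (M1 ⊕ M2) ⊕ M1 over the first 9 bytes.
byte 0: (36 ^ f0) ^ 6b = c6 ^ 6b = ad
byte 1: (10 ^ 37) ^ 65 = 27 ^ 65 = 42
byte 2: (4f ^ ec) ^ 79 = a3 ^ 79 = da
byte 3: (76 ^ e2) ^ 3d = 94 ^ 3d = a9
byte 4: (b1 ^ fd) ^ 30 = 4c ^ 30 = 7c
byte 5: (9a ^ 19) ^ 78 = 83 ^ 78 = fb
byte 6: (d7 ^ 54) ^ 20 = 83 ^ 20 = a3
byte 7: (e7 ^ 44) ^ 74 = a3 ^ 74 = d7
byte 8: (58 ^ 10) ^ 68 = 48 ^ 68 = 20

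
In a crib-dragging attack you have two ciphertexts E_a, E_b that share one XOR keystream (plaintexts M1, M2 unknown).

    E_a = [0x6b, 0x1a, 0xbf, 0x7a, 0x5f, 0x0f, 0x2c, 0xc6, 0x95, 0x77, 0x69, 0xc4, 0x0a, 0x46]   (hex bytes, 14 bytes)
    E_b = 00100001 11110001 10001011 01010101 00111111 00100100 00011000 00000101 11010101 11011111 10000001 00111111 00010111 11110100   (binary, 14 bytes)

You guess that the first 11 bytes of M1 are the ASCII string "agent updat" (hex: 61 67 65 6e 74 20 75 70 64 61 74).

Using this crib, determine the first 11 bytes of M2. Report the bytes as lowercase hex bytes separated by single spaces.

First, E_a ⊕ E_b = (M1 ⊕ K) ⊕ (M2 ⊕ K) = M1 ⊕ M2, so the key drops out. Then M2 = (M1 ⊕ M2) ⊕ M1 over the first 11 bytes.
byte 0: (6b ^ 21) ^ 61 = 4a ^ 61 = 2b
byte 1: (1a ^ f1) ^ 67 = eb ^ 67 = 8c
byte 2: (bf ^ 8b) ^ 65 = 34 ^ 65 = 51
byte 3: (7a ^ 55) ^ 6e = 2f ^ 6e = 41
byte 4: (5f ^ 3f) ^ 74 = 60 ^ 74 = 14
byte 5: (0f ^ 24) ^ 20 = 2b ^ 20 = 0b
byte 6: (2c ^ 18) ^ 75 = 34 ^ 75 = 41
byte 7: (c6 ^ 05) ^ 70 = c3 ^ 70 = b3
byte 8: (95 ^ d5) ^ 64 = 40 ^ 64 = 24
byte 9: (77 ^ df) ^ 61 = a8 ^ 61 = c9
byte 10: (69 ^ 81) ^ 74 = e8 ^ 74 = 9c

2b 8c 51 41 14 0b 41 b3 24 c9 9c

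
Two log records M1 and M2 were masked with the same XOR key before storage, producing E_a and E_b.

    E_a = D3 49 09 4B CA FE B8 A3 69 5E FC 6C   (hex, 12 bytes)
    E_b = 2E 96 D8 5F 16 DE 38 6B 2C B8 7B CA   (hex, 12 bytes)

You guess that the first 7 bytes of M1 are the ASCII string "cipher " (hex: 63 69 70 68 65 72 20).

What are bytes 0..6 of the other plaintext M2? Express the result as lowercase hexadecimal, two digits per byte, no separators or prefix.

First, E_a ⊕ E_b = (M1 ⊕ K) ⊕ (M2 ⊕ K) = M1 ⊕ M2, so the key drops out. Then M2 = (M1 ⊕ M2) ⊕ M1 over the first 7 bytes.
byte 0: (d3 ⊕ 2e) ⊕ 63 = fd ⊕ 63 = 9e
byte 1: (49 ⊕ 96) ⊕ 69 = df ⊕ 69 = b6
byte 2: (09 ⊕ d8) ⊕ 70 = d1 ⊕ 70 = a1
byte 3: (4b ⊕ 5f) ⊕ 68 = 14 ⊕ 68 = 7c
byte 4: (ca ⊕ 16) ⊕ 65 = dc ⊕ 65 = b9
byte 5: (fe ⊕ de) ⊕ 72 = 20 ⊕ 72 = 52
byte 6: (b8 ⊕ 38) ⊕ 20 = 80 ⊕ 20 = a0

9eb6a17cb952a0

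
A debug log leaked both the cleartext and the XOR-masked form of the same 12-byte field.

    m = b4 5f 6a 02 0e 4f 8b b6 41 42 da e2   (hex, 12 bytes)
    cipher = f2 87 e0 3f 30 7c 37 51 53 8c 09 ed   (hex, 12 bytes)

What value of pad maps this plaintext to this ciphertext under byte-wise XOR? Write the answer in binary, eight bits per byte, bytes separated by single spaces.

01000110 11011000 10001010 00111101 00111110 00110011 10111100 11100111 00010010 11001110 11010011 00001111

Since cipher = m ⊕ pad, XORing both sides with m gives pad = m ⊕ cipher.
10110100 xor 11110010 = 01000110
01011111 xor 10000111 = 11011000
01101010 xor 11100000 = 10001010
00000010 xor 00111111 = 00111101
00001110 xor 00110000 = 00111110
01001111 xor 01111100 = 00110011
10001011 xor 00110111 = 10111100
10110110 xor 01010001 = 11100111
01000001 xor 01010011 = 00010010
01000010 xor 10001100 = 11001110
11011010 xor 00001001 = 11010011
11100010 xor 11101101 = 00001111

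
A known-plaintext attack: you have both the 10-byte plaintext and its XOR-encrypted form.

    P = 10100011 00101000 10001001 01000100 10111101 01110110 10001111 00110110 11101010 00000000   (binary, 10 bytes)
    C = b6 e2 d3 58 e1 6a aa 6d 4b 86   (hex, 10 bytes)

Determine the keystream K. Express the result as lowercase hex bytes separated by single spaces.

Since C = P ⊕ K, XORing both sides with P gives K = P ⊕ C.
a3 ⊕ b6 = 15
28 ⊕ e2 = ca
89 ⊕ d3 = 5a
44 ⊕ 58 = 1c
bd ⊕ e1 = 5c
76 ⊕ 6a = 1c
8f ⊕ aa = 25
36 ⊕ 6d = 5b
ea ⊕ 4b = a1
00 ⊕ 86 = 86

15 ca 5a 1c 5c 1c 25 5b a1 86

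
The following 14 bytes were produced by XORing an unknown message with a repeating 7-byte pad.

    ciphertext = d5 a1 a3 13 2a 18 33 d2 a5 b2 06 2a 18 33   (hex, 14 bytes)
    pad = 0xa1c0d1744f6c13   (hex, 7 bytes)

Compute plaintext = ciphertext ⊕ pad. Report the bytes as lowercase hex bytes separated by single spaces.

The 7-byte key repeats, so the effective keystream is a1 c0 d1 74 4f 6c 13 a1 c0 d1 74 4f 6c 13.
byte 0: d5 xor a1 = 74
byte 1: a1 xor c0 = 61
byte 2: a3 xor d1 = 72
byte 3: 13 xor 74 = 67
byte 4: 2a xor 4f = 65
byte 5: 18 xor 6c = 74
byte 6: 33 xor 13 = 20
byte 7: d2 xor a1 = 73
byte 8: a5 xor c0 = 65
byte 9: b2 xor d1 = 63
byte 10: 06 xor 74 = 72
byte 11: 2a xor 4f = 65
byte 12: 18 xor 6c = 74
byte 13: 33 xor 13 = 20

74 61 72 67 65 74 20 73 65 63 72 65 74 20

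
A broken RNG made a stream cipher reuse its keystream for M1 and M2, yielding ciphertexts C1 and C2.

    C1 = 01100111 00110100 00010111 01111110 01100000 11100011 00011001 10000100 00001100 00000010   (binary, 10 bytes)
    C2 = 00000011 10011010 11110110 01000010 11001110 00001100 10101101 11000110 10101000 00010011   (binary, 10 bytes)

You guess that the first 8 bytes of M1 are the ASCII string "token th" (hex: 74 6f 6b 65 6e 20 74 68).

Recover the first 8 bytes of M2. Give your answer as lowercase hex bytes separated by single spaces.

10 c1 8a 59 c0 cf c0 2a

First, C1 ⊕ C2 = (M1 ⊕ K) ⊕ (M2 ⊕ K) = M1 ⊕ M2, so the key drops out. Then M2 = (M1 ⊕ M2) ⊕ M1 over the first 8 bytes.
byte 0: (67 XOR 03) XOR 74 = 64 XOR 74 = 10
byte 1: (34 XOR 9a) XOR 6f = ae XOR 6f = c1
byte 2: (17 XOR f6) XOR 6b = e1 XOR 6b = 8a
byte 3: (7e XOR 42) XOR 65 = 3c XOR 65 = 59
byte 4: (60 XOR ce) XOR 6e = ae XOR 6e = c0
byte 5: (e3 XOR 0c) XOR 20 = ef XOR 20 = cf
byte 6: (19 XOR ad) XOR 74 = b4 XOR 74 = c0
byte 7: (84 XOR c6) XOR 68 = 42 XOR 68 = 2a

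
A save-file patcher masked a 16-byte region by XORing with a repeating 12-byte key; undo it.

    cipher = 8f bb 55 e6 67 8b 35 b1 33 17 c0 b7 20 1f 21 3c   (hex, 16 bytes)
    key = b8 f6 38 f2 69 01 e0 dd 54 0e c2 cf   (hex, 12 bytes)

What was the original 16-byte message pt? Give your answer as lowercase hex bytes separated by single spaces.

37 4d 6d 14 0e 8a d5 6c 67 19 02 78 98 e9 19 ce

The 12-byte key repeats, so the effective keystream is b8 f6 38 f2 69 01 e0 dd 54 0e c2 cf b8 f6 38 f2.
byte 0: 8f xor b8 = 37
byte 1: bb xor f6 = 4d
byte 2: 55 xor 38 = 6d
byte 3: e6 xor f2 = 14
byte 4: 67 xor 69 = 0e
byte 5: 8b xor 01 = 8a
byte 6: 35 xor e0 = d5
byte 7: b1 xor dd = 6c
byte 8: 33 xor 54 = 67
byte 9: 17 xor 0e = 19
byte 10: c0 xor c2 = 02
byte 11: b7 xor cf = 78
byte 12: 20 xor b8 = 98
byte 13: 1f xor f6 = e9
byte 14: 21 xor 38 = 19
byte 15: 3c xor f2 = ce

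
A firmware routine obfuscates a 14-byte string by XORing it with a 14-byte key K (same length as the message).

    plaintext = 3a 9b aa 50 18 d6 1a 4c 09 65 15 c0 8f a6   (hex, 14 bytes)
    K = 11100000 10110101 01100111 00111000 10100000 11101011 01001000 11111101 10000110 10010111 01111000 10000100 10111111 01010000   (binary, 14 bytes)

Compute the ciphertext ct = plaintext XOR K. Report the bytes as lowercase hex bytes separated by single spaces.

XOR is its own inverse, so applying the key byte-wise gives the result directly.
byte 0:  58 xor 224 = 218
byte 1: 155 xor 181 =  46
byte 2: 170 xor 103 = 205
byte 3:  80 xor  56 = 104
byte 4:  24 xor 160 = 184
byte 5: 214 xor 235 =  61
byte 6:  26 xor  72 =  82
byte 7:  76 xor 253 = 177
byte 8:   9 xor 134 = 143
byte 9: 101 xor 151 = 242
byte 10:  21 xor 120 = 109
byte 11: 192 xor 132 =  68
byte 12: 143 xor 191 =  48
byte 13: 166 xor  80 = 246

da 2e cd 68 b8 3d 52 b1 8f f2 6d 44 30 f6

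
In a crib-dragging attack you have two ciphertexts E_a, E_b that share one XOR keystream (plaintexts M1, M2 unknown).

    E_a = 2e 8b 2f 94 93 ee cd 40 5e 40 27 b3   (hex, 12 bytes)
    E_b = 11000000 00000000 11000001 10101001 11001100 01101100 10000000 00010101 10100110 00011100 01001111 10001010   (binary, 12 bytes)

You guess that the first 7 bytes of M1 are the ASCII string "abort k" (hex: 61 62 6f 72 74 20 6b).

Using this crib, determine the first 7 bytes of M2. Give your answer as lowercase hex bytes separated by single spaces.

First, E_a ⊕ E_b = (M1 ⊕ K) ⊕ (M2 ⊕ K) = M1 ⊕ M2, so the key drops out. Then M2 = (M1 ⊕ M2) ⊕ M1 over the first 7 bytes.
byte 0: (2e ⊕ c0) ⊕ 61 = ee ⊕ 61 = 8f
byte 1: (8b ⊕ 00) ⊕ 62 = 8b ⊕ 62 = e9
byte 2: (2f ⊕ c1) ⊕ 6f = ee ⊕ 6f = 81
byte 3: (94 ⊕ a9) ⊕ 72 = 3d ⊕ 72 = 4f
byte 4: (93 ⊕ cc) ⊕ 74 = 5f ⊕ 74 = 2b
byte 5: (ee ⊕ 6c) ⊕ 20 = 82 ⊕ 20 = a2
byte 6: (cd ⊕ 80) ⊕ 6b = 4d ⊕ 6b = 26

8f e9 81 4f 2b a2 26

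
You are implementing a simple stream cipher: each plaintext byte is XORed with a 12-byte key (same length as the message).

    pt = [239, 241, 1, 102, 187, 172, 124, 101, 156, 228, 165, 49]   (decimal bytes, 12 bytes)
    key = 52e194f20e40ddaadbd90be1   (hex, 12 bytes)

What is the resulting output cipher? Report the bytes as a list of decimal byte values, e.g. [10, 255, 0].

[189, 16, 149, 148, 181, 236, 161, 207, 71, 61, 174, 208]

XOR is its own inverse, so applying the key byte-wise gives the result directly.
ef xor 52 = bd
f1 xor e1 = 10
01 xor 94 = 95
66 xor f2 = 94
bb xor 0e = b5
ac xor 40 = ec
7c xor dd = a1
65 xor aa = cf
9c xor db = 47
e4 xor d9 = 3d
a5 xor 0b = ae
31 xor e1 = d0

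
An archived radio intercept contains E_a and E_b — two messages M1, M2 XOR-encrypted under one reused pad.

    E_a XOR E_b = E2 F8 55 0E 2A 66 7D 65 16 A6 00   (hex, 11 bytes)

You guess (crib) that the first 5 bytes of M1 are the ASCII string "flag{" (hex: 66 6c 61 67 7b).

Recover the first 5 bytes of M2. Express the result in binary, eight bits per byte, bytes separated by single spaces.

Since E_a ⊕ E_b = M1 ⊕ M2, XORing with the guessed M1 bytes yields the corresponding M2 bytes: M2 = (E_a ⊕ E_b) ⊕ M1.
226 xor 102 = 132
248 xor 108 = 148
 85 xor  97 =  52
 14 xor 103 = 105
 42 xor 123 =  81

10000100 10010100 00110100 01101001 01010001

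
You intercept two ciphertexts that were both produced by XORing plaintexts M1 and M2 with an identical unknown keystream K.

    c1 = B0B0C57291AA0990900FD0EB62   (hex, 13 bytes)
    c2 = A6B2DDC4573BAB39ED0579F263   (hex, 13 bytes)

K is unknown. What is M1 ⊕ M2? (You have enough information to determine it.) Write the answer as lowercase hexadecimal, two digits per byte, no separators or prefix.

c1 ⊕ c2 = (M1 ⊕ K) ⊕ (M2 ⊕ K) = M1 ⊕ M2 — the shared key cancels under XOR.
b0 ⊕ a6 = 16
b0 ⊕ b2 = 02
c5 ⊕ dd = 18
72 ⊕ c4 = b6
91 ⊕ 57 = c6
aa ⊕ 3b = 91
09 ⊕ ab = a2
90 ⊕ 39 = a9
90 ⊕ ed = 7d
0f ⊕ 05 = 0a
d0 ⊕ 79 = a9
eb ⊕ f2 = 19
62 ⊕ 63 = 01

160218b6c691a2a97d0aa91901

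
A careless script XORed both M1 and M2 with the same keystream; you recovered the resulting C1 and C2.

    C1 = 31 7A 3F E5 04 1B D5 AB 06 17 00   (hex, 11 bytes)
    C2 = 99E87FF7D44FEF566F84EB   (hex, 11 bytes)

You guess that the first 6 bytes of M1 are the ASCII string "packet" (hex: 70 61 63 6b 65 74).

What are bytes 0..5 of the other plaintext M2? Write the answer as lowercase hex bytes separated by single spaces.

First, C1 ⊕ C2 = (M1 ⊕ K) ⊕ (M2 ⊕ K) = M1 ⊕ M2, so the key drops out. Then M2 = (M1 ⊕ M2) ⊕ M1 over the first 6 bytes.
byte 0: (31 ^ 99) ^ 70 = a8 ^ 70 = d8
byte 1: (7a ^ e8) ^ 61 = 92 ^ 61 = f3
byte 2: (3f ^ 7f) ^ 63 = 40 ^ 63 = 23
byte 3: (e5 ^ f7) ^ 6b = 12 ^ 6b = 79
byte 4: (04 ^ d4) ^ 65 = d0 ^ 65 = b5
byte 5: (1b ^ 4f) ^ 74 = 54 ^ 74 = 20

d8 f3 23 79 b5 20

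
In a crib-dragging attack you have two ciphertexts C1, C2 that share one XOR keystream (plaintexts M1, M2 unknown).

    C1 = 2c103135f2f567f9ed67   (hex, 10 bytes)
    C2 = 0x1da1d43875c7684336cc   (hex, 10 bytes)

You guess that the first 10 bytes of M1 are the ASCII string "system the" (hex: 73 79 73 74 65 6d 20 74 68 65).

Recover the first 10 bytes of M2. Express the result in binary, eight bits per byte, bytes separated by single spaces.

01000010 11001000 10010110 01111001 11100010 01011111 00101111 11001110 10110011 11001110

First, C1 ⊕ C2 = (M1 ⊕ K) ⊕ (M2 ⊕ K) = M1 ⊕ M2, so the key drops out. Then M2 = (M1 ⊕ M2) ⊕ M1 over the first 10 bytes.
byte 0: (2c ⊕ 1d) ⊕ 73 = 31 ⊕ 73 = 42
byte 1: (10 ⊕ a1) ⊕ 79 = b1 ⊕ 79 = c8
byte 2: (31 ⊕ d4) ⊕ 73 = e5 ⊕ 73 = 96
byte 3: (35 ⊕ 38) ⊕ 74 = 0d ⊕ 74 = 79
byte 4: (f2 ⊕ 75) ⊕ 65 = 87 ⊕ 65 = e2
byte 5: (f5 ⊕ c7) ⊕ 6d = 32 ⊕ 6d = 5f
byte 6: (67 ⊕ 68) ⊕ 20 = 0f ⊕ 20 = 2f
byte 7: (f9 ⊕ 43) ⊕ 74 = ba ⊕ 74 = ce
byte 8: (ed ⊕ 36) ⊕ 68 = db ⊕ 68 = b3
byte 9: (67 ⊕ cc) ⊕ 65 = ab ⊕ 65 = ce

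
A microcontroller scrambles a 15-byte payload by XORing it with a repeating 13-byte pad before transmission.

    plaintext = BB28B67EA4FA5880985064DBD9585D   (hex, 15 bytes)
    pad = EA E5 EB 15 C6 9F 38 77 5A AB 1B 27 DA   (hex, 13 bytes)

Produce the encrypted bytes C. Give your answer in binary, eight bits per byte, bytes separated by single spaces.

The 13-byte key repeats, so the effective keystream is ea e5 eb 15 c6 9f 38 77 5a ab 1b 27 da ea e5.
byte 0: bb xor ea = 51
byte 1: 28 xor e5 = cd
byte 2: b6 xor eb = 5d
byte 3: 7e xor 15 = 6b
byte 4: a4 xor c6 = 62
byte 5: fa xor 9f = 65
byte 6: 58 xor 38 = 60
byte 7: 80 xor 77 = f7
byte 8: 98 xor 5a = c2
byte 9: 50 xor ab = fb
byte 10: 64 xor 1b = 7f
byte 11: db xor 27 = fc
byte 12: d9 xor da = 03
byte 13: 58 xor ea = b2
byte 14: 5d xor e5 = b8

01010001 11001101 01011101 01101011 01100010 01100101 01100000 11110111 11000010 11111011 01111111 11111100 00000011 10110010 10111000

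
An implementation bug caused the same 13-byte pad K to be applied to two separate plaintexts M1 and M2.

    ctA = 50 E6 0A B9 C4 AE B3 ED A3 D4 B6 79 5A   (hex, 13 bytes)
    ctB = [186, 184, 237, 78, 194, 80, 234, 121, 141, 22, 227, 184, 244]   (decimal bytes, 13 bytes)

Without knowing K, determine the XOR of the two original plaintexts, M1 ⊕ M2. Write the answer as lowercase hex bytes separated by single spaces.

ctA ⊕ ctB = (M1 ⊕ K) ⊕ (M2 ⊕ K) = M1 ⊕ M2 — the shared key cancels under XOR.
50 ⊕ ba = ea
e6 ⊕ b8 = 5e
0a ⊕ ed = e7
b9 ⊕ 4e = f7
c4 ⊕ c2 = 06
ae ⊕ 50 = fe
b3 ⊕ ea = 59
ed ⊕ 79 = 94
a3 ⊕ 8d = 2e
d4 ⊕ 16 = c2
b6 ⊕ e3 = 55
79 ⊕ b8 = c1
5a ⊕ f4 = ae

ea 5e e7 f7 06 fe 59 94 2e c2 55 c1 ae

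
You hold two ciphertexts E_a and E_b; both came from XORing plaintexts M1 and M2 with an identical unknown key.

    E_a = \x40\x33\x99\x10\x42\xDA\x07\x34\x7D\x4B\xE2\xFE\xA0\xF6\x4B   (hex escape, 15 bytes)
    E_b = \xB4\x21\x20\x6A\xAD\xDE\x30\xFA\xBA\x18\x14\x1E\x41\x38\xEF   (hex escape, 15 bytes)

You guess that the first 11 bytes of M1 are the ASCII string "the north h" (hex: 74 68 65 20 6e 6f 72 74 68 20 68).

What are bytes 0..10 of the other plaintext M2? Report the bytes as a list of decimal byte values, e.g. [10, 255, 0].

[128, 122, 220, 90, 129, 107, 69, 186, 175, 115, 158]

First, E_a ⊕ E_b = (M1 ⊕ K) ⊕ (M2 ⊕ K) = M1 ⊕ M2, so the key drops out. Then M2 = (M1 ⊕ M2) ⊕ M1 over the first 11 bytes.
byte 0: (40 xor b4) xor 74 = f4 xor 74 = 80
byte 1: (33 xor 21) xor 68 = 12 xor 68 = 7a
byte 2: (99 xor 20) xor 65 = b9 xor 65 = dc
byte 3: (10 xor 6a) xor 20 = 7a xor 20 = 5a
byte 4: (42 xor ad) xor 6e = ef xor 6e = 81
byte 5: (da xor de) xor 6f = 04 xor 6f = 6b
byte 6: (07 xor 30) xor 72 = 37 xor 72 = 45
byte 7: (34 xor fa) xor 74 = ce xor 74 = ba
byte 8: (7d xor ba) xor 68 = c7 xor 68 = af
byte 9: (4b xor 18) xor 20 = 53 xor 20 = 73
byte 10: (e2 xor 14) xor 68 = f6 xor 68 = 9e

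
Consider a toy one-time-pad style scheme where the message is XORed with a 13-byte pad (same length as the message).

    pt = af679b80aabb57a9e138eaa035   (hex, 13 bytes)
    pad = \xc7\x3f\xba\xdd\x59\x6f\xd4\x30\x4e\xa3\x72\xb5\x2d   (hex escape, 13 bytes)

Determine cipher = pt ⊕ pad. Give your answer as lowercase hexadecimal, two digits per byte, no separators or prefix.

byte 0: 175 ^ 199 = 104
byte 1: 103 ^  63 =  88
byte 2: 155 ^ 186 =  33
byte 3: 128 ^ 221 =  93
byte 4: 170 ^  89 = 243
byte 5: 187 ^ 111 = 212
byte 6:  87 ^ 212 = 131
byte 7: 169 ^  48 = 153
byte 8: 225 ^  78 = 175
byte 9:  56 ^ 163 = 155
byte 10: 234 ^ 114 = 152
byte 11: 160 ^ 181 =  21
byte 12:  53 ^  45 =  24

6858215df3d48399af9b981518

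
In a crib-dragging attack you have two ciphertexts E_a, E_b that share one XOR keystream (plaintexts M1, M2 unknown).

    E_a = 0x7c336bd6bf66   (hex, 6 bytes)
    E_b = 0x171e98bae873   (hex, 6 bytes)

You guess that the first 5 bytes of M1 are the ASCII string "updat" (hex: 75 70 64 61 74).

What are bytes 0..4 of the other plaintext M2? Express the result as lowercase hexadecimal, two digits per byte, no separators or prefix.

1e5d970d23

First, E_a ⊕ E_b = (M1 ⊕ K) ⊕ (M2 ⊕ K) = M1 ⊕ M2, so the key drops out. Then M2 = (M1 ⊕ M2) ⊕ M1 over the first 5 bytes.
byte 0: (7c XOR 17) XOR 75 = 6b XOR 75 = 1e
byte 1: (33 XOR 1e) XOR 70 = 2d XOR 70 = 5d
byte 2: (6b XOR 98) XOR 64 = f3 XOR 64 = 97
byte 3: (d6 XOR ba) XOR 61 = 6c XOR 61 = 0d
byte 4: (bf XOR e8) XOR 74 = 57 XOR 74 = 23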